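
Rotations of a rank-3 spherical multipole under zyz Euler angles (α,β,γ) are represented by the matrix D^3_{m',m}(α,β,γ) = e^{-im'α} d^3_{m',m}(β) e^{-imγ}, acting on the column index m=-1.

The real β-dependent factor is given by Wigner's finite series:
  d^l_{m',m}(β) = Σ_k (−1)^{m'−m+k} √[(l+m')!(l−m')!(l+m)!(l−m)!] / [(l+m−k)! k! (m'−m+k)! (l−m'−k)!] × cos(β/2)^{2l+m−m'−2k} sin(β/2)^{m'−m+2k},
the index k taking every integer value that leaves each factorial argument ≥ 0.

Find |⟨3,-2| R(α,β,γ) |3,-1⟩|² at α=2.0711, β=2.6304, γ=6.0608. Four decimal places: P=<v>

P=0.0080

First d^3_{-2,-1}(β=2.6304), then the phase factors e^{-i(-2)α} and e^{-i(-1)γ}:
With c≡cos(β/2)=0.252822 and s≡sin(β/2)=0.967513, N=[1·120·2·24]^{1/2}=75.894664
The bounds max(0,m−m')=1 and min(l+m,l−m')=2 give 2 terms
  k=1: (−1)^0·75.8947/(24)·0.2528^5·0.9675^1 = +0.003160
  k=2: (−1)^1·75.8947/(12)·0.2528^3·0.9675^3 = -0.092565
d^3_{-2,-1}(2.6304) = +0.003160 -0.092565 = -0.089405
|D^3_{-2,-1}|² = |d^3_{-2,-1}(β)|² = (-0.089405)² = 0.007993 (the z-rotation phases have unit modulus)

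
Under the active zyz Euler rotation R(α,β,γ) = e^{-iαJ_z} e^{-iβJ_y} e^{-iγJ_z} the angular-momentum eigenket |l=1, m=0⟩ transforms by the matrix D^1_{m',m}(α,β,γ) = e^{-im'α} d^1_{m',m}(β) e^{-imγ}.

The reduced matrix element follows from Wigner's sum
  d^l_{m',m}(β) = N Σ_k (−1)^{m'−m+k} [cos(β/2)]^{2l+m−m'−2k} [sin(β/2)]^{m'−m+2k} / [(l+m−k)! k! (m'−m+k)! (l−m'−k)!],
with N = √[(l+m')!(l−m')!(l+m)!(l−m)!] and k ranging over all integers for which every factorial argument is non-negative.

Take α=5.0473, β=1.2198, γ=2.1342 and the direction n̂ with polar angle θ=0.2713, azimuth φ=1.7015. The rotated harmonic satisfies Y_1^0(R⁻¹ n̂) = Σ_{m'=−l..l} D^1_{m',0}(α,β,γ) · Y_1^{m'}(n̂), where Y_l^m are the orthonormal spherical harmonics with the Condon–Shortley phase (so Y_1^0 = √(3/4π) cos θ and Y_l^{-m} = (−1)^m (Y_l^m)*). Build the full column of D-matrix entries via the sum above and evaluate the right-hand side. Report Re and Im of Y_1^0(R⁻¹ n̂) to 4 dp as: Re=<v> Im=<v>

Re=0.0415 Im=0.0000

Need the full column D^1_{m',0} for m'=−1..1 at α=5.0473, β=1.2198, γ=2.1342.
cos(β/2)=0.819705, sin(β/2)=0.572785
d^1_{-1,0}: single k=1 term ⇒ +0.663995;  D = +0.218245-0.627103i
d^1_{0,0}: k∈[0..1] ⇒ +0.671917 -0.328083 = +0.343834;  D = +0.343834+0.000000i
d^1_{1,0}: single k=0 term ⇒ -0.663995;  D = -0.218245-0.627103i
Y_1^{m'}(θ=0.2713,φ=1.7015) and Σ D·Y over m':
  (+0.2182-0.6271i)·(-0.0121-0.0918i)  (+0.3438+0.0000i)·(+0.4707+0.0000i)  (-0.2182-0.6271i)·(+0.0121-0.0918i)
Y_1^0(R⁻¹ n̂) = +0.041453+0.000000i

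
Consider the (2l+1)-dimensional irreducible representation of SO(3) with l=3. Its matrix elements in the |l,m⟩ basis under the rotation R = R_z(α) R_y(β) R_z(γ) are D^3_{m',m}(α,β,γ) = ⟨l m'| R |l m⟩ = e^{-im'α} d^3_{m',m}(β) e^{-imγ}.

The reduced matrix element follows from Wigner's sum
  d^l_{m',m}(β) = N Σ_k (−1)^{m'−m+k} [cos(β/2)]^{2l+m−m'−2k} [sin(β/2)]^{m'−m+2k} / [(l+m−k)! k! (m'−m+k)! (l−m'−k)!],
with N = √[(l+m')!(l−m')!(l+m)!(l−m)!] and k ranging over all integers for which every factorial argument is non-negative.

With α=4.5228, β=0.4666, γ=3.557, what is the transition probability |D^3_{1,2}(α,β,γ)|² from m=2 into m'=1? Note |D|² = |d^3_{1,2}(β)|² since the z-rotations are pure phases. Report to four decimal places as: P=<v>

P=0.3196

First d^3_{1,2}(β=0.4666), then the phase factors e^{-i(1)α} and e^{-i(2)γ}:
c=cos(0.4666/2)=0.972909, s=sin(0.4666/2)=0.231189; N=√[24·2·120·1]=75.894664
k: max(0,(2)−(1))=1 … min(3+(2),3−(1))=2
  k=1: (−1)^0·75.8947/(24)·0.9729^5·0.2312^1 = +0.637277
  k=2: (−1)^1·75.8947/(12)·0.9729^3·0.2312^3 = -0.071970
d^3_{1,2}(0.4666) = +0.637277 -0.071970 = +0.565308
|D^3_{1,2}|² = |d^3_{1,2}(β)|² = (+0.565308)² = 0.319573 (the z-rotation phases have unit modulus)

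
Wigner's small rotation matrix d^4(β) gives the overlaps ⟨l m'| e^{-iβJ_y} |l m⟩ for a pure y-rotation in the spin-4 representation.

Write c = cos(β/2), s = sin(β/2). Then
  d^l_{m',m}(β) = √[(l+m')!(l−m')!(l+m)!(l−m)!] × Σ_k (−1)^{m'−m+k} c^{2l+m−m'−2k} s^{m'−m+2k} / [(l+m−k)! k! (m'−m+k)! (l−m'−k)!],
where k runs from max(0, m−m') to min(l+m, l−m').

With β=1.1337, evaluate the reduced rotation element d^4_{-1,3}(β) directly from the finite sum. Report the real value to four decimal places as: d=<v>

d^4_{-1,3}(β=1.1337) via Wigner's sum:
With c≡cos(β/2)=0.843597 and s≡sin(β/2)=0.536977, N=[6·120·5040·1]^{1/2}=1904.940944
k∈{4,5} keeps every argument non-negative
  k=4: (−1)^0·1904.9409/(144)·0.8436^4·0.5370^4 = +0.557035
  k=5: (−1)^1·1904.9409/(240)·0.8436^2·0.5370^6 = -0.135418
d^4_{-1,3}(1.1337) = +0.557035 -0.135418 = +0.421617

d=0.4216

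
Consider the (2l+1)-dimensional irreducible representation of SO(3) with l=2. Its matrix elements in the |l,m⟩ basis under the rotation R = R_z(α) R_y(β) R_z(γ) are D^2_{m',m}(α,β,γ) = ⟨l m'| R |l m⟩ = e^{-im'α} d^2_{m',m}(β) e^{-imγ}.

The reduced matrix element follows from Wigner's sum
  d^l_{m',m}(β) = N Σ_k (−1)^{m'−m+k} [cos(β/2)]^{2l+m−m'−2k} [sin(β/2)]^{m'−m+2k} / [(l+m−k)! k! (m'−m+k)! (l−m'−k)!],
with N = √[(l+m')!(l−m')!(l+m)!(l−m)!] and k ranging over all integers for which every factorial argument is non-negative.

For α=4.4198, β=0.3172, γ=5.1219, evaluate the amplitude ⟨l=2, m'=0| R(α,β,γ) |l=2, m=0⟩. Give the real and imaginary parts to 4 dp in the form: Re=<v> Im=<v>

Split into d^2_{0,0}(β=0.3172) × two z-phases.
c=cos(0.3172/2)=0.987449, s=sin(0.3172/2)=0.157936; N=√[2·2·2·2]=4.000000
The bounds max(0,m−m')=0 and min(l+m,l−m')=2 give 3 terms
  k=0: (−1)^0·4.0000/(4)·0.9874^4·0.1579^0 = +0.950735
  k=1: (−1)^1·4.0000/(1)·0.9874^2·0.1579^2 = -0.097286
  k=2: (−1)^2·4.0000/(4)·0.9874^0·0.1579^4 = +0.000622
d^2_{0,0}(0.3172) = +0.950735 -0.097286 +0.000622 = +0.854071
D = (+1.000000+0.000000i)·(+0.854071)·(+1.000000+0.000000i) = +0.854071+0.000000i

Re=0.8541 Im=0.0000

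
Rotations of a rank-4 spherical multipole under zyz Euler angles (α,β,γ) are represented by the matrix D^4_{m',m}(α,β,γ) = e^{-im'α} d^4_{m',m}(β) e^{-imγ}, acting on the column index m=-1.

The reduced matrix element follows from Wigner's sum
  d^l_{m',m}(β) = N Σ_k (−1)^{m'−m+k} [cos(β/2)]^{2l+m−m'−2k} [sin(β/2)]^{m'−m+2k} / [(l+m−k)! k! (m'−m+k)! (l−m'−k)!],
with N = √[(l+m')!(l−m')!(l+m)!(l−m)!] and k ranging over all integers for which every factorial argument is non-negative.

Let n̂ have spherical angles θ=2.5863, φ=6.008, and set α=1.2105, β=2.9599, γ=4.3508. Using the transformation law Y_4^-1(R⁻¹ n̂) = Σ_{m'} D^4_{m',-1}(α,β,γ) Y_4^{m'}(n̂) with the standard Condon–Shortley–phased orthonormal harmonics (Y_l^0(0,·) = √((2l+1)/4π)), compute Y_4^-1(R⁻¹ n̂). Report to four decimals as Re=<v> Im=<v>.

Re=0.3586 Im=-0.2284

Need the full column D^4_{m',-1} for m'=−4..4 at α=1.2105, β=2.9599, γ=4.3508.
cos(β/2)=0.090721, sin(β/2)=0.995876
d^4_{-4,-1}: single k=3 term ⇒ +0.000045;  D = -0.000044+0.000010i
d^4_{-3,-1}: k∈[2..3] ⇒ +0.000004 -0.000881 = -0.000877;  D = +0.000112-0.000870i
d^4_{-2,-1}: k∈[1..3] ⇒ +0.000000 -0.000129 +0.010344 = +0.010215;  D = +0.009020+0.004795i
d^4_{-1,-1}: k∈[0..3] ⇒ +0.000000 -0.000008 +0.001999 -0.080288 = -0.078298;  D = -0.058767+0.051739i
d^4_{0,-1}: k∈[0..3] ⇒ -0.000000 +0.000163 -0.019626 +0.394151 = +0.374688;  D = -0.132550-0.350459i
d^4_{1,-1}: k∈[0..3] ⇒ +0.000006 -0.001999 +0.120432 -0.967483 = -0.849044;  D = +0.849043-0.001098i
d^4_{2,-1}: k∈[0..2] ⇒ -0.000086 +0.015515 -0.373924 = -0.358495;  D = +0.125954-0.335640i
d^4_{3,-1}: k∈[0..1] ⇒ +0.000881 -0.063727 = -0.062845;  D = -0.047277-0.041406i
d^4_{4,-1}: single k=0 term ⇒ -0.005473;  D = -0.004826+0.002582i
Y_4^{m'}(θ=2.5863,φ=6.008) and Σ D·Y over m':
  (-0.0000+0.0000i)·(+0.0155+0.0305i)  (+0.0001-0.0009i)·(-0.1057-0.1145i)  (+0.0090+0.0048i)·(+0.3213+0.1972i)  (-0.0588+0.0517i)·(-0.4190-0.1183i)  (-0.1325-0.3505i)·(-0.0438+0.0000i)  (+0.8490-0.0011i)·(+0.4190-0.1183i)  (+0.1260-0.3356i)·(+0.3213-0.1972i)  (-0.0473-0.0414i)·(+0.1057-0.1145i)  (-0.0048+0.0026i)·(+0.0155-0.0305i)
Y_4^-1(R⁻¹ n̂) = +0.358594-0.228354i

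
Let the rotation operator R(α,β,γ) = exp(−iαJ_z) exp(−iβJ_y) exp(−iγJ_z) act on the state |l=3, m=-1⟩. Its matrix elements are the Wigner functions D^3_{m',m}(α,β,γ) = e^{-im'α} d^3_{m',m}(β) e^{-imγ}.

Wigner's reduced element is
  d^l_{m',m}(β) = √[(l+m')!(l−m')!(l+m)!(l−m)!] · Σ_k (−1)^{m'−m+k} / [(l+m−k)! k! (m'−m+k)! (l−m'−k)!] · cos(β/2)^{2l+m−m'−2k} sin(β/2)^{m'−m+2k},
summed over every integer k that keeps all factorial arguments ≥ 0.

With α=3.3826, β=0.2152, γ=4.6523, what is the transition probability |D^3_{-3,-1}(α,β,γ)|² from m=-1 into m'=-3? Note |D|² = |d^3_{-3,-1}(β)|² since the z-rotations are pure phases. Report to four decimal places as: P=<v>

P=0.0019

D^3_{-3,-1}(3.3826,0.2152,4.6523) = e^{-i·-3·3.3826}·d^3_{-3,-1}(0.2152)·e^{-i·-1·4.6523}. Compute d first:
Half-angle: c=0.994217, s=0.107392. N=√(1·720·2·24)=185.903201
k: max(0,(-1)−(-3))=2 … min(3+(-1),3−(-3))=2
  k=2: (−1)^0·185.9032/(48)·0.9942^4·0.1074^2 = +0.043643
d^3_{-3,-1}(0.2152) = +0.043643
|D^3_{-3,-1}|² = |d^3_{-3,-1}(β)|² = (+0.043643)² = 0.001905 (the z-rotation phases have unit modulus)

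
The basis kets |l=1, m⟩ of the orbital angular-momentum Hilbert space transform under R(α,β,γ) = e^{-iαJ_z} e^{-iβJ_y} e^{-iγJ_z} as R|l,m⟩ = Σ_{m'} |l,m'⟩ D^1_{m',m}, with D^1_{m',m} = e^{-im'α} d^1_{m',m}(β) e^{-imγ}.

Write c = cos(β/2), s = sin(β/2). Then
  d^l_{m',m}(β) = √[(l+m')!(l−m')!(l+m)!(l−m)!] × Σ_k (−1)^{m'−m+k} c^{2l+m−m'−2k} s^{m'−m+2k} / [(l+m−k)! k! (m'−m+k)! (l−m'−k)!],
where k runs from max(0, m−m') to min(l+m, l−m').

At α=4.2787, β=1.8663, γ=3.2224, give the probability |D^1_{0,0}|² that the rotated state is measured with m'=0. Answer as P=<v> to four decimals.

Split into d^1_{0,0}(β=1.8663) × two z-phases.
c=cos(1.8663/2)=0.595306, s=sin(1.8663/2)=0.803499; N=√[1·1·1·1]=1.000000
k∈{0,1} keeps every argument non-negative
  k=0: (−1)^0·1.0000/(1)·0.5953^2·0.8035^0 = +0.354389
  k=1: (−1)^1·1.0000/(1)·0.5953^0·0.8035^2 = -0.645611
d^1_{0,0}(1.8663) = +0.354389 -0.645611 = -0.291222
|D^1_{0,0}|² = |d^1_{0,0}(β)|² = (-0.291222)² = 0.084810 (the z-rotation phases have unit modulus)

P=0.0848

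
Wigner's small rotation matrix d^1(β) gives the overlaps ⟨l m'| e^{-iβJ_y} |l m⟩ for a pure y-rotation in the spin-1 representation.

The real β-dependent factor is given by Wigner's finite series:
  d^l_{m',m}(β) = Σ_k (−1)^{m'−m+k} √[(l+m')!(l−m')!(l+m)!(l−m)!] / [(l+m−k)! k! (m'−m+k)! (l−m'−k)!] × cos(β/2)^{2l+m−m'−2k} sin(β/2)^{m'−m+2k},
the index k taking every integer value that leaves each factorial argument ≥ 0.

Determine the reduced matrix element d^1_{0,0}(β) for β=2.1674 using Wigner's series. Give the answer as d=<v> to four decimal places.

d^1_{0,0}(β=2.1674) via Wigner's sum:
Half-angle: c=0.468062, s=0.883696. N=√(1·1·1·1)=1.000000
k∈{0,1} keeps every argument non-negative
  k=0: (−1)^0·1.0000/(1)·0.4681^2·0.8837^0 = +0.219082
  k=1: (−1)^1·1.0000/(1)·0.4681^0·0.8837^2 = -0.780918
d^1_{0,0}(2.1674) = +0.219082 -0.780918 = -0.561836

d=-0.5618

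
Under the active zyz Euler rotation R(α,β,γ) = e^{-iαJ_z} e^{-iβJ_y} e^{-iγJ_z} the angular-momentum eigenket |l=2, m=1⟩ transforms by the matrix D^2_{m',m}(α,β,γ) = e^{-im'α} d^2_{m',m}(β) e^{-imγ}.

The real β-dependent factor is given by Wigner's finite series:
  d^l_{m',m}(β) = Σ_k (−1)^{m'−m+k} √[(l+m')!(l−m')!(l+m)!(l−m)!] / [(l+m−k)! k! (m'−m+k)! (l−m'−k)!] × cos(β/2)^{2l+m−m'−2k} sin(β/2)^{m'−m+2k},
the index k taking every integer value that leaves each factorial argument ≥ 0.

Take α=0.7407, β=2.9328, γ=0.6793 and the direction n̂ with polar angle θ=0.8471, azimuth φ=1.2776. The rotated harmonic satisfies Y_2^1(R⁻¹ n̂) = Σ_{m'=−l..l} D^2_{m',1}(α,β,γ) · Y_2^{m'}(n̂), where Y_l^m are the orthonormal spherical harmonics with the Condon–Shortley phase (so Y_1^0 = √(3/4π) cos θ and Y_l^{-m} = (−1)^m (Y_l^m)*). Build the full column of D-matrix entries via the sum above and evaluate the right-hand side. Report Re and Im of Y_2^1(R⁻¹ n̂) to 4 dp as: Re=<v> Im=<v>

Re=-0.1415 Im=0.3100

Need the full column D^2_{m',1} for m'=−2..2 at α=0.7407, β=2.9328, γ=0.6793.
cos(β/2)=0.104207, sin(β/2)=0.994556
d^2_{-2,1}: single k=3 term ⇒ +0.205028;  D = +0.142535+0.147378i
d^2_{-1,1}: k∈[2..3] ⇒ +0.032223 -0.978400 = -0.946176;  D = -0.944393-0.058059i
d^2_{0,1}: k∈[1..2] ⇒ +0.002757 -0.251107 = -0.248350;  D = -0.193220+0.156026i
d^2_{1,1}: k∈[0..1] ⇒ +0.000118 -0.032223 = -0.032105;  D = -0.004823+0.031741i
d^2_{2,1}: single k=0 term ⇒ -0.002251;  D = +0.001252+0.001870i
Y_2^{m'}(θ=0.8471,φ=1.2776) and Σ D·Y over m':
  (+0.1425+0.1474i)·(-0.1807-0.1200i)  (-0.9444-0.0581i)·(+0.1108-0.3670i)  (-0.1932+0.1560i)·(+0.0995+0.0000i)  (-0.0048+0.0317i)·(-0.1108-0.3670i)  (+0.0013+0.0019i)·(-0.1807+0.1200i)
Y_2^1(R⁻¹ n̂) = -0.141484+0.309988i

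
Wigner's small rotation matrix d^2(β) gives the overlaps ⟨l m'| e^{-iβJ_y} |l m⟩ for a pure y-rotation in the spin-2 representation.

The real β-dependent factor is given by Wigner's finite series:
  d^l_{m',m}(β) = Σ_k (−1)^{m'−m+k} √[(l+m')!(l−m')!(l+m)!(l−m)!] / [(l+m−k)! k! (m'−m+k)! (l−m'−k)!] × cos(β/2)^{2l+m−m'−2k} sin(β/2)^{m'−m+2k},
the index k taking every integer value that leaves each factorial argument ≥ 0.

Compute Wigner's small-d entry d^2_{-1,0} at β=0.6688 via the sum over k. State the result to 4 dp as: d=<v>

d=0.5958

d^2_{-1,0}(β=0.6688) via Wigner's sum:
Half-angle: c=0.944607, s=0.328202. N=√(1·6·2·2)=4.898979
k: max(0,(0)−(-1))=1 … min(2+(0),2−(-1))=2
  k=1: (−1)^0·4.8990/(2)·0.9446^3·0.3282^1 = +0.677597
  k=2: (−1)^1·4.8990/(2)·0.9446^1·0.3282^3 = -0.081800
d^2_{-1,0}(0.6688) = +0.677597 -0.081800 = +0.595797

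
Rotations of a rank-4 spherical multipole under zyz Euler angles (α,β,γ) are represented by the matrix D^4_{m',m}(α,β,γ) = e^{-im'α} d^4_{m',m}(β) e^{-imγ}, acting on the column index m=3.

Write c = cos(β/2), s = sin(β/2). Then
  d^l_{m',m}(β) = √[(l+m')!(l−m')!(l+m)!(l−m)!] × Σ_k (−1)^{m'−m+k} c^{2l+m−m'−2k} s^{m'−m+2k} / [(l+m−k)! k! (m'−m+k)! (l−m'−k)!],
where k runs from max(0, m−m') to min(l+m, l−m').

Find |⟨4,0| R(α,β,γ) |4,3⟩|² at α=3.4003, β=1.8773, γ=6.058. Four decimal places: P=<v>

D^4_{0,3}(3.4003,1.8773,6.058) = e^{-i·0·3.4003}·d^4_{0,3}(1.8773)·e^{-i·3·6.058}. Compute d first:
c=cos(1.8773/2)=0.590878, s=sin(1.8773/2)=0.806761; N=√[24·24·5040·1]=1703.830978
The bounds max(0,m−m')=3 and min(l+m,l−m')=4 give 2 terms
  k=3: (−1)^0·1703.8310/(144)·0.5909^5·0.8068^3 = +0.447494
  k=4: (−1)^1·1703.8310/(144)·0.5909^3·0.8068^5 = -0.834222
d^4_{0,3}(1.8773) = +0.447494 -0.834222 = -0.386728
|D^4_{0,3}|² = |d^4_{0,3}(β)|² = (-0.386728)² = 0.149559 (the z-rotation phases have unit modulus)

P=0.1496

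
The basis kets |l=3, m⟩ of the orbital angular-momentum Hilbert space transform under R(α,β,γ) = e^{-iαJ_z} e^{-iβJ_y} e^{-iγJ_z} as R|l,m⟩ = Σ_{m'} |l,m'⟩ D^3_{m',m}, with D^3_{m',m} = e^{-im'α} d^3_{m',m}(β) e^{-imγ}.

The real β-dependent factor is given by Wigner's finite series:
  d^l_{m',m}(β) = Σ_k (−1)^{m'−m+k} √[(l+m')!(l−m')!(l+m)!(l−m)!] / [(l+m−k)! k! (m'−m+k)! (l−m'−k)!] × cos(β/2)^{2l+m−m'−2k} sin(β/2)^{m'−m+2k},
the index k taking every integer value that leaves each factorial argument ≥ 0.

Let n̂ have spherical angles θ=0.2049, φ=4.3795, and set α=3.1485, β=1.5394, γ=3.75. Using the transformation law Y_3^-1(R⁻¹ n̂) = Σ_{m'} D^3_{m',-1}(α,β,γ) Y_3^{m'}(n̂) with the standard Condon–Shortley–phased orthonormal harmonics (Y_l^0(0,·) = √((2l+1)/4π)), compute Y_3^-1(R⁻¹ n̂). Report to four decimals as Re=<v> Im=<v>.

Re=-0.2127 Im=-0.2200

Need the full column D^3_{m',-1} for m'=−3..3 at α=3.1485, β=1.5394, γ=3.75.
cos(β/2)=0.718119, sin(β/2)=0.695920
d^3_{-3,-1}: single k=2 term ⇒ +0.498828;  D = +0.403323+0.293531i
d^3_{-2,-1}: k∈[1..2] ⇒ +0.420284 -0.789401 = -0.369117;  D = +0.299939+0.215137i
d^3_{-1,-1}: k∈[0..2] ⇒ +0.137145 -1.030375 +0.725741 = -0.167489;  D = -0.136770-0.096677i
d^3_{0,-1}: k∈[0..2] ⇒ -0.460398 +1.297118 -0.406054 = +0.430667;  D = -0.353388-0.246153i
d^3_{1,-1}: k∈[0..2] ⇒ +0.772781 -0.967654 +0.113594 = -0.081279;  D = -0.067014-0.045994i
d^3_{2,-1}: k∈[0..1] ⇒ -0.789401 +0.370675 = -0.418727;  D = +0.346863+0.234559i
d^3_{3,-1}: single k=0 term ⇒ +0.468464;  D = +0.389868+0.259733i
Y_3^{m'}(θ=0.2049,φ=4.3795) and Σ D·Y over m':
  (+0.4033+0.2935i)·(+0.0030-0.0019i)  (+0.2999+0.2151i)·(-0.0326-0.0256i)  (-0.1368-0.0967i)·(-0.0815+0.2357i)  (-0.3534-0.2462i)·(+0.6551+0.0000i)  (-0.0670-0.0460i)·(+0.0815+0.2357i)  (+0.3469+0.2346i)·(-0.0326+0.0256i)  (+0.3899+0.2597i)·(-0.0030-0.0019i)
Y_3^-1(R⁻¹ n̂) = -0.212667-0.220022i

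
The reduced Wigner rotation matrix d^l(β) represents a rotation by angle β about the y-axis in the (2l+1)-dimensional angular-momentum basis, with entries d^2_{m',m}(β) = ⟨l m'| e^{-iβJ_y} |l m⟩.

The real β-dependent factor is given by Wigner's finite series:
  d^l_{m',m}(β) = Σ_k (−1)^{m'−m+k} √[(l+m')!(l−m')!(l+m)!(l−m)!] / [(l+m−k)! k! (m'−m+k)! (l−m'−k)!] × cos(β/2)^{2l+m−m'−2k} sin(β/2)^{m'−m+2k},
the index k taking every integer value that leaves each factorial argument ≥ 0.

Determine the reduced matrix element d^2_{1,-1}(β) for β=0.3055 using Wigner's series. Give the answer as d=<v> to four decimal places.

d=0.0673

d^2_{1,-1}(β=0.3055) via Wigner's sum:
c=cos(0.3055/2)=0.988356, s=sin(0.3055/2)=0.152157; N=√[6·1·1·6]=6.000000
k: max(0,(-1)−(1))=0 … min(2+(-1),2−(1))=1
  k=0: (−1)^2·6.0000/(2)·0.9884^2·0.1522^2 = +0.067847
  k=1: (−1)^3·6.0000/(6)·0.9884^0·0.1522^4 = -0.000536
d^2_{1,-1}(0.3055) = +0.067847 -0.000536 = +0.067311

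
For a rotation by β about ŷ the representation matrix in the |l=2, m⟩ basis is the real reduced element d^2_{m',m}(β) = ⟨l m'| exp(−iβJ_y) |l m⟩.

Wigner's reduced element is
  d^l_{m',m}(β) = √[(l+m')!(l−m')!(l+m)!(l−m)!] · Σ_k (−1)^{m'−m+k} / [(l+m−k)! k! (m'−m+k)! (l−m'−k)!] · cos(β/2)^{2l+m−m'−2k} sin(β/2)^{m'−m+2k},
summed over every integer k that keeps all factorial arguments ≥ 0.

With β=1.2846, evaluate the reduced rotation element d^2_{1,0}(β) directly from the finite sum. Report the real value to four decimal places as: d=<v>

d^2_{1,0}(β=1.2846) via Wigner's sum:
With c≡cos(β/2)=0.800720 and s≡sin(β/2)=0.599039, N=[6·1·2·2]^{1/2}=4.898979
k: max(0,(0)−(1))=0 … min(2+(0),2−(1))=1
  k=0: (−1)^1·4.8990/(2)·0.8007^3·0.5990^1 = -0.753308
  k=1: (−1)^2·4.8990/(2)·0.8007^1·0.5990^3 = +0.421620
d^2_{1,0}(1.2846) = -0.753308 +0.421620 = -0.331688

d=-0.3317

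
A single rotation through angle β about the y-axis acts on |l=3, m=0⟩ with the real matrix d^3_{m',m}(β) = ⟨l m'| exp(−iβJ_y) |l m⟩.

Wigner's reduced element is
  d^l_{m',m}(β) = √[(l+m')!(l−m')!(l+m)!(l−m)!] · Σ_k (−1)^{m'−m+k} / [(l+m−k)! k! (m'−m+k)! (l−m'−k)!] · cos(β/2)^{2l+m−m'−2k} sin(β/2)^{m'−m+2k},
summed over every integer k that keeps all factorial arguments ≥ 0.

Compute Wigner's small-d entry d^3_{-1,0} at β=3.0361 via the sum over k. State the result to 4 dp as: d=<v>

d=0.1799

d^3_{-1,0}(β=3.0361) via Wigner's sum:
With c≡cos(β/2)=0.052722 and s≡sin(β/2)=0.998609, N=[2·24·6·6]^{1/2}=41.569219
k∈{1,2,3} keeps every argument non-negative
  k=1: (−1)^0·41.5692/(12)·0.0527^5·0.9986^1 = +0.000001
  k=2: (−1)^1·41.5692/(4)·0.0527^3·0.9986^3 = -0.001517
  k=3: (−1)^2·41.5692/(12)·0.0527^1·0.9986^5 = +0.181367
d^3_{-1,0}(3.0361) = +0.000001 -0.001517 +0.181367 = +0.179852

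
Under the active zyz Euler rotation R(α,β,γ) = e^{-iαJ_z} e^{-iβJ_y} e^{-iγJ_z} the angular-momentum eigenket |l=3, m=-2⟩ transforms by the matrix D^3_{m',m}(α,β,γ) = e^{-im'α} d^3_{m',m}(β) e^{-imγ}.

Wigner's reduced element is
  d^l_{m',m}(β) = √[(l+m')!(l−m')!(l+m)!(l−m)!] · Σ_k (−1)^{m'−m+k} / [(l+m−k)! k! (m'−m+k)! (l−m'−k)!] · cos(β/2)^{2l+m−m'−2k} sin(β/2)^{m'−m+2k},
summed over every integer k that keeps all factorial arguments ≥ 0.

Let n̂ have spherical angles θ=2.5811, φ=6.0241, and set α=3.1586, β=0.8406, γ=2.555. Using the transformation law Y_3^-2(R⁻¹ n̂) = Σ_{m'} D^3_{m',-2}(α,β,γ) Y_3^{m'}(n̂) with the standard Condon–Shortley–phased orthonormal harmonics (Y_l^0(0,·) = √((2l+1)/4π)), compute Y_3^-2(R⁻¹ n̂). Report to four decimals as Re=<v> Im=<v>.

Need the full column D^3_{m',-2} for m'=−3..3 at α=3.1586, β=0.8406, γ=2.555.
cos(β/2)=0.912967, sin(β/2)=0.408034
d^3_{-3,-2}: single k=1 term ⇒ +0.633938;  D = -0.274961+0.571204i
d^3_{-2,-2}: k∈[0..1] ⇒ +0.579068 -0.578340 = +0.000728;  D = +0.000305-0.000661i
d^3_{-1,-2}: k∈[0..1] ⇒ -0.818410 +0.326953 = -0.491458;  D = +0.197979-0.449817i
d^3_{0,-2}: k∈[0..1] ⇒ +0.633539 -0.126549 = +0.506991;  D = +0.196315-0.467440i
d^3_{1,-2}: k∈[0..1] ⇒ -0.326953 +0.032654 = -0.294298;  D = +0.109326-0.273239i
d^3_{2,-2}: k∈[0..1] ⇒ +0.115523 -0.004615 = +0.110907;  D = +0.039443-0.103657i
d^3_{3,-2}: single k=0 term ⇒ -0.025294;  D = +0.008592-0.023790i
Y_3^{m'}(θ=2.5811,φ=6.0241) and Σ D·Y over m':
  (-0.2750+0.5712i)·(+0.0447+0.0440i)  (+0.0003-0.0007i)·(-0.2125-0.1212i)  (+0.1980-0.4498i)·(+0.4296+0.1139i)  (+0.1963-0.4674i)·(-0.1855+0.0000i)  (+0.1093-0.2732i)·(-0.4296+0.1139i)  (+0.0394-0.1037i)·(-0.2125+0.1212i)  (+0.0086-0.0238i)·(-0.0447+0.0440i)
Y_3^-2(R⁻¹ n̂) = +0.051295+0.087643i

Re=0.0513 Im=0.0876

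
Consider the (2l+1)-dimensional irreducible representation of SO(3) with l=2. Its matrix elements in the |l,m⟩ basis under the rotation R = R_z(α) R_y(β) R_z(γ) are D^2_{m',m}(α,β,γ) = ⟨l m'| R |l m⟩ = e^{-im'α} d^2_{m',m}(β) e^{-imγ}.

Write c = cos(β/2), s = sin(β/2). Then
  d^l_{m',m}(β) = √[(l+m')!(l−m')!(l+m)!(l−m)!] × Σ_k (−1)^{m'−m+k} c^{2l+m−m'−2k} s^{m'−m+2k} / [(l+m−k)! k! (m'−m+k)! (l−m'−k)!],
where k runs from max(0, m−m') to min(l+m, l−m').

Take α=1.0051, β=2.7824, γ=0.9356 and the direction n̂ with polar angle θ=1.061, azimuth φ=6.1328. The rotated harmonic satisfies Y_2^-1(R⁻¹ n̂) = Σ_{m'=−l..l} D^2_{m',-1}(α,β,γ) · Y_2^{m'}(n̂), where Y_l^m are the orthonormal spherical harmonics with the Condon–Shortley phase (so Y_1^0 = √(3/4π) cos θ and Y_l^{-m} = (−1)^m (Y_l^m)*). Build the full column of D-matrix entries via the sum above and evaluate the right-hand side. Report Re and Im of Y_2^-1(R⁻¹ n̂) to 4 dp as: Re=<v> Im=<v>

Need the full column D^2_{m',-1} for m'=−2..2 at α=1.0051, β=2.7824, γ=0.9356.
cos(β/2)=0.178632, sin(β/2)=0.983916
d^2_{-2,-1}: single k=1 term ⇒ +0.011217;  D = -0.011002+0.002182i
d^2_{-1,-1}: k∈[0..1] ⇒ +0.001018 -0.092674 = -0.091656;  D = +0.033136-0.085456i
d^2_{0,-1}: k∈[0..1] ⇒ -0.013738 +0.416783 = +0.403045;  D = +0.239141+0.324433i
d^2_{1,-1}: k∈[0..1] ⇒ +0.092674 -0.937199 = -0.844525;  D = -0.842486+0.058647i
d^2_{2,-1}: single k=0 term ⇒ -0.340302;  D = -0.162012+0.299261i
Y_2^{m'}(θ=1.061,φ=6.1328) and Σ D·Y over m':
  (-0.0110+0.0022i)·(+0.2811+0.0872i)  (+0.0331-0.0855i)·(+0.3254+0.0493i)  (+0.2391+0.3244i)·(-0.0901+0.0000i)  (-0.8425+0.0586i)·(-0.3254+0.0493i)  (-0.1620+0.2993i)·(+0.2811-0.0872i)
Y_2^-1(R⁻¹ n̂) = +0.241938-0.018112i

Re=0.2419 Im=-0.0181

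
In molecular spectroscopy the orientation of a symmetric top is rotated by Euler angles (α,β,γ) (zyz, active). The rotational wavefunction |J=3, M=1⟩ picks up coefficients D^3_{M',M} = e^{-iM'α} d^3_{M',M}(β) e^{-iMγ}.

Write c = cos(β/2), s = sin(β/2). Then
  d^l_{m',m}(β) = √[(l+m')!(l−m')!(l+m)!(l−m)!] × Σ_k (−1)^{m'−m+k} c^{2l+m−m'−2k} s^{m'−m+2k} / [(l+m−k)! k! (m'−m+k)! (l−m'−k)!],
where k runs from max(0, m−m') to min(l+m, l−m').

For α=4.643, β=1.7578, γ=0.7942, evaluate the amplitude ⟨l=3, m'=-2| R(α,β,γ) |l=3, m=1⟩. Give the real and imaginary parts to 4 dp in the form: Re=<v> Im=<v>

Re=-0.1213 Im=0.1637

First d^3_{-2,1}(β=1.7578), then the phase factors e^{-i(-2)α} and e^{-i(1)γ}:
With c≡cos(β/2)=0.637999 and s≡sin(β/2)=0.770038, N=[1·120·24·2]^{1/2}=75.894664
k: max(0,(1)−(-2))=3 … min(3+(1),3−(-2))=4
  k=3: (−1)^0·75.8947/(12)·0.6380^3·0.7700^3 = +0.749937
  k=4: (−1)^1·75.8947/(24)·0.6380^1·0.7700^5 = -0.546235
d^3_{-2,1}(1.7578) = +0.749937 -0.546235 = +0.203702
D = (-0.990386+0.138333i)·(+0.203702)·(+0.700856-0.713303i) = -0.121293+0.163654i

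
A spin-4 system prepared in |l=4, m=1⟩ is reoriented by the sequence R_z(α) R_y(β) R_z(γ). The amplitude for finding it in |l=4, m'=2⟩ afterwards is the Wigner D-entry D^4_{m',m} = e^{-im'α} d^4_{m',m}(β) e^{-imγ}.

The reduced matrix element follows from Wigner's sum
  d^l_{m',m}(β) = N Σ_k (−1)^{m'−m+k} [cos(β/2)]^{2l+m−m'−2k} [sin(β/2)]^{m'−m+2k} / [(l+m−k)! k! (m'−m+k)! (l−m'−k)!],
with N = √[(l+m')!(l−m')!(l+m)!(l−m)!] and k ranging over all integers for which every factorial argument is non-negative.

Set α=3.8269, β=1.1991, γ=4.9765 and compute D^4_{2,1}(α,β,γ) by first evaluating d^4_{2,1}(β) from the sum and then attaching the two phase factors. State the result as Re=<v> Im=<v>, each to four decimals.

D^4_{2,1}(3.8269,1.1991,4.9765) = e^{-i·2·3.8269}·d^4_{2,1}(1.1991)·e^{-i·1·4.9765}. Compute d first:
c=cos(1.1991/2)=0.825590, s=sin(1.1991/2)=0.564271; N=√[720·2·120·6]=1018.233765
k∈{0,1,2} keeps every argument non-negative
  k=0: (−1)^1·1018.2338/(240)·0.8256^7·0.5643^1 = -0.625855
  k=1: (−1)^2·1018.2338/(48)·0.8256^5·0.5643^3 = +1.461809
  k=2: (−1)^3·1018.2338/(72)·0.8256^3·0.5643^5 = -0.455246
d^4_{2,1}(1.1991) = -0.625855 +1.461809 -0.455246 = +0.380708
D = (+0.198847-0.980030i)·(+0.380708)·(+0.261051+0.965325i) = +0.379930-0.024322i

Re=0.3799 Im=-0.0243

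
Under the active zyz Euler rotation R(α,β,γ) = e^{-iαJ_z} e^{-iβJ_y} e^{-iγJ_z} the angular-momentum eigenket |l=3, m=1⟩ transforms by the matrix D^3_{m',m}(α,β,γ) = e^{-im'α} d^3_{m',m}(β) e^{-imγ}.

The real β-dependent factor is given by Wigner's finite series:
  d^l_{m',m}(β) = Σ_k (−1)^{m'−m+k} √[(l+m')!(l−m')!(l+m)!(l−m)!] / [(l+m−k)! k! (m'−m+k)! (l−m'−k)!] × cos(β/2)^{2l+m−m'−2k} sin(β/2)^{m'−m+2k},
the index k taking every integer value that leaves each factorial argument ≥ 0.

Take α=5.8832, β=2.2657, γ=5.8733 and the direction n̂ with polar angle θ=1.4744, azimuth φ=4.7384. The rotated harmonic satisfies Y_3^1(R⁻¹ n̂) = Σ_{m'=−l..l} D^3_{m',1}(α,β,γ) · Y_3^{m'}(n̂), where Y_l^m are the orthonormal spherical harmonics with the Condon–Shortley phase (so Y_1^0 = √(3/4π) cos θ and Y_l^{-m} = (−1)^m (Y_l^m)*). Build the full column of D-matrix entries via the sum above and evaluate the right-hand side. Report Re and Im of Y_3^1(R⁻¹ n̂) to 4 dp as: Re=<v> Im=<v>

Re=0.0113 Im=-0.2112

Need the full column D^3_{m',1} for m'=−3..3 at α=5.8832, β=2.2657, γ=5.8733.
cos(β/2)=0.424081, sin(β/2)=0.905624
d^3_{-3,1}: single k=4 term ⇒ +0.468527;  D = +0.329747-0.332843i
d^3_{-2,1}: k∈[3..4] ⇒ +0.358277 -0.816938 = -0.458661;  D = -0.424205+0.174414i
d^3_{-1,1}: k∈[2..4] ⇒ +0.159163 -0.967786 +0.551682 = -0.256941;  D = -0.256928-0.002544i
d^3_{0,1}: k∈[1..3] ⇒ +0.043031 -0.588710 +0.894911 = +0.349232;  D = +0.320304+0.139170i
d^3_{1,1}: k∈[0..2] ⇒ +0.005817 -0.212217 +0.725839 = +0.519440;  D = +0.358201+0.376177i
d^3_{2,1}: k∈[0..1] ⇒ -0.039282 +0.358277 = +0.318996;  D = +0.112655+0.298441i
d^3_{3,1}: single k=0 term ⇒ +0.102739;  D = -0.004010+0.102661i
Y_3^{m'}(θ=1.4744,φ=4.7384) and Σ D·Y over m':
  (+0.3297-0.3328i)·(-0.0321-0.4102i)  (-0.4242+0.1744i)·(-0.0973+0.0051i)  (-0.2569-0.0025i)·(-0.0080-0.3067i)  (+0.3203+0.1392i)·(-0.1061+0.0000i)  (+0.3582+0.3762i)·(+0.0080-0.3067i)  (+0.1127+0.2984i)·(-0.0973-0.0051i)  (-0.0040+0.1027i)·(+0.0321-0.4102i)
Y_3^1(R⁻¹ n̂) = +0.011338-0.211185i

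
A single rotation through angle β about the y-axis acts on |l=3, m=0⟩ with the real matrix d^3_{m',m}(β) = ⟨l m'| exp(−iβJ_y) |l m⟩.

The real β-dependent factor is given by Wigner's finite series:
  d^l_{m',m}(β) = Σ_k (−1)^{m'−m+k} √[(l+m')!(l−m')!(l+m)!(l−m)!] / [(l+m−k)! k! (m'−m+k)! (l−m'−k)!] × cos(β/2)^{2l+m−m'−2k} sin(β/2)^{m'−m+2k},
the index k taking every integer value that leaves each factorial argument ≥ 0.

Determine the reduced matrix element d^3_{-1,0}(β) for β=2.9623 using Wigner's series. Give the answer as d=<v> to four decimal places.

d=0.2966

d^3_{-1,0}(β=2.9623) via Wigner's sum:
Half-angle: c=0.089526, s=0.995984. N=√(2·24·6·6)=41.569219
k: max(0,(0)−(-1))=1 … min(3+(0),3−(-1))=3
  k=1: (−1)^0·41.5692/(12)·0.0895^5·0.9960^1 = +0.000020
  k=2: (−1)^1·41.5692/(4)·0.0895^3·0.9960^3 = -0.007368
  k=3: (−1)^2·41.5692/(12)·0.0895^1·0.9960^5 = +0.303951
d^3_{-1,0}(2.9623) = +0.000020 -0.007368 +0.303951 = +0.296604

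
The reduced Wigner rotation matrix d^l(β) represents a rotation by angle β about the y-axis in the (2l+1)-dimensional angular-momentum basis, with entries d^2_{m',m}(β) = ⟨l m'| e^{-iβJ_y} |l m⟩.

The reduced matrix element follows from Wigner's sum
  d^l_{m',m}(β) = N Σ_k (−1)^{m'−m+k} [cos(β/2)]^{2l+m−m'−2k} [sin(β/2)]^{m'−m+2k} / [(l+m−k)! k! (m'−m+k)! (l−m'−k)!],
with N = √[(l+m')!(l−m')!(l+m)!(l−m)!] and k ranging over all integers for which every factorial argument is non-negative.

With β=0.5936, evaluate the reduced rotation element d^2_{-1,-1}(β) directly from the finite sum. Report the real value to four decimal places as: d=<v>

d=0.6016

d^2_{-1,-1}(β=0.5936) via Wigner's sum:
c=cos(0.5936/2)=0.956277, s=sin(0.5936/2)=0.292462; N=√[1·6·1·6]=6.000000
Admissible k: 0..1 (factorial args all ≥0)
  k=0: (−1)^0·6.0000/(6)·0.9563^4·0.2925^0 = +0.836248
  k=1: (−1)^1·6.0000/(2)·0.9563^2·0.2925^2 = -0.234653
d^2_{-1,-1}(0.5936) = +0.836248 -0.234653 = +0.601595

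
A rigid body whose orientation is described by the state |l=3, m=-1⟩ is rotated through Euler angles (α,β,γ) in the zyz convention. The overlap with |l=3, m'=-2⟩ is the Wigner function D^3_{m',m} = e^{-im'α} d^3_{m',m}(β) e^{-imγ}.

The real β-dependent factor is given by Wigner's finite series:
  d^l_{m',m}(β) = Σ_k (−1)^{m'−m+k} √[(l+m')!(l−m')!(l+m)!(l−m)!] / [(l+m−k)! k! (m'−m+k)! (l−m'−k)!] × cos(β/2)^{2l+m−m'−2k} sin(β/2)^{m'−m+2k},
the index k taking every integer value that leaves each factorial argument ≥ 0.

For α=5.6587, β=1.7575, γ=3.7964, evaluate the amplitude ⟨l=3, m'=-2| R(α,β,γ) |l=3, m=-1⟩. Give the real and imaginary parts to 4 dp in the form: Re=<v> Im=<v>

Re=0.4081 Im=-0.2757

First d^3_{-2,-1}(β=1.7575), then the phase factors e^{-i(-2)α} and e^{-i(-1)γ}:
With c≡cos(β/2)=0.638114 and s≡sin(β/2)=0.769942, N=[1·120·2·24]^{1/2}=75.894664
k∈{1,2} keeps every argument non-negative
  k=1: (−1)^0·75.8947/(24)·0.6381^5·0.7699^1 = +0.257602
  k=2: (−1)^1·75.8947/(12)·0.6381^3·0.7699^3 = -0.750065
d^3_{-2,-1}(1.7575) = +0.257602 -0.750065 = -0.492463
D = (+0.316299-0.948660i)·(-0.492463)·(-0.793165-0.609006i) = +0.408063-0.275688i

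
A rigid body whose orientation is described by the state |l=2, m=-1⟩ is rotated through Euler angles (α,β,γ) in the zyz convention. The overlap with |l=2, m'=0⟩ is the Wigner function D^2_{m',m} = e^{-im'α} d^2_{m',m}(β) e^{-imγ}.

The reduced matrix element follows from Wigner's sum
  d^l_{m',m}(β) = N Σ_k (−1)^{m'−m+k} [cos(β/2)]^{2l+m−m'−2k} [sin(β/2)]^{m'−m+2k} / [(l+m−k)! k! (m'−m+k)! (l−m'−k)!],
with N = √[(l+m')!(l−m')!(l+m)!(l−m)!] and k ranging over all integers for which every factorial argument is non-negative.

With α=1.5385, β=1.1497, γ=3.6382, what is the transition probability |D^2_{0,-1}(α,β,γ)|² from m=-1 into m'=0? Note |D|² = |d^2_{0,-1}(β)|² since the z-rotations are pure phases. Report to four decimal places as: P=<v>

First d^2_{0,-1}(β=1.1497), then the phase factors e^{-i(0)α} and e^{-i(-1)γ}:
c=cos(1.1497/2)=0.839274, s=sin(1.1497/2)=0.543709; N=√[2·2·1·6]=4.898979
The bounds max(0,m−m')=0 and min(l+m,l−m')=1 give 2 terms
  k=0: (−1)^1·4.8990/(2)·0.8393^3·0.5437^1 = -0.787323
  k=1: (−1)^2·4.8990/(2)·0.8393^1·0.5437^3 = +0.330429
d^2_{0,-1}(1.1497) = -0.787323 +0.330429 = -0.456894
|D^2_{0,-1}|² = |d^2_{0,-1}(β)|² = (-0.456894)² = 0.208752 (the z-rotation phases have unit modulus)

P=0.2088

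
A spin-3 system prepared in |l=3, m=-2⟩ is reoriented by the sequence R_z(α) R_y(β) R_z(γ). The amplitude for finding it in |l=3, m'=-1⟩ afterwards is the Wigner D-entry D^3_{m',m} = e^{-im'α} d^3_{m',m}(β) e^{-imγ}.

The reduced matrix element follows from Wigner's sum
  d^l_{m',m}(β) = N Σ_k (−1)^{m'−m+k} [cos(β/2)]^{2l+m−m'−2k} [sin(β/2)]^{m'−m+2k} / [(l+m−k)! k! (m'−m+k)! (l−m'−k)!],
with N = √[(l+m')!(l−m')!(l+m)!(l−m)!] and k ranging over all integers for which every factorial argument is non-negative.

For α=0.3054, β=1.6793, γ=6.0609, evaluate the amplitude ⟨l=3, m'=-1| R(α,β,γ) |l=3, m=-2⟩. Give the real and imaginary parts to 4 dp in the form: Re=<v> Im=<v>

Split into d^3_{-1,-2}(β=1.6793) × two z-phases.
With c≡cos(β/2)=0.667723 and s≡sin(β/2)=0.744409, N=[2·24·1·120]^{1/2}=75.894664
Admissible k: 0..1 (factorial args all ≥0)
  k=0: (−1)^1·75.8947/(24)·0.6677^5·0.7444^1 = -0.312460
  k=1: (−1)^2·75.8947/(12)·0.6677^3·0.7444^3 = +0.776704
d^3_{-1,-2}(1.6793) = -0.312460 +0.776704 = +0.464244
Phases: e^{-i·(-1)·0.3054}=+0.953727+0.300675i, e^{-i·(-2)·6.0609}=+0.902795-0.430070i ⇒ D=+0.459755-0.064401i

Re=0.4598 Im=-0.0644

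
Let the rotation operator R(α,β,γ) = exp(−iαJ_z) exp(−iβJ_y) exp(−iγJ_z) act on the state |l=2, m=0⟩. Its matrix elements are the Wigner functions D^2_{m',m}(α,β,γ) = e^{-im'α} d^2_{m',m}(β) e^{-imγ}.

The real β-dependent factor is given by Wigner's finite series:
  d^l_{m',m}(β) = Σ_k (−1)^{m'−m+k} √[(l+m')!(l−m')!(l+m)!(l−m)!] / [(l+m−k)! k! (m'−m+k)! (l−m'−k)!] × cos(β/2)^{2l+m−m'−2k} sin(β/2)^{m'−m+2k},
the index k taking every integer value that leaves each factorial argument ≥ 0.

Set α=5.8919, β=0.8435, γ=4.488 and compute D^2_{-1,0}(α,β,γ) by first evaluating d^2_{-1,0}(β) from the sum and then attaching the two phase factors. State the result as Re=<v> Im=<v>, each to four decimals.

Re=0.5623 Im=-0.2320

Split into d^2_{-1,0}(β=0.8435) × two z-phases.
With c≡cos(β/2)=0.912374 and s≡sin(β/2)=0.409358, N=[1·6·2·2]^{1/2}=4.898979
The bounds max(0,m−m')=1 and min(l+m,l−m')=2 give 2 terms
  k=1: (−1)^0·4.8990/(2)·0.9124^3·0.4094^1 = +0.761548
  k=2: (−1)^1·4.8990/(2)·0.9124^1·0.4094^3 = -0.153305
d^2_{-1,0}(0.8435) = +0.761548 -0.153305 = +0.608243
Phases: e^{-i·(-1)·5.8919}=+0.924420-0.381377i, e^{-i·(0)·4.488}=+1.000000+0.000000i ⇒ D=+0.562271-0.231970i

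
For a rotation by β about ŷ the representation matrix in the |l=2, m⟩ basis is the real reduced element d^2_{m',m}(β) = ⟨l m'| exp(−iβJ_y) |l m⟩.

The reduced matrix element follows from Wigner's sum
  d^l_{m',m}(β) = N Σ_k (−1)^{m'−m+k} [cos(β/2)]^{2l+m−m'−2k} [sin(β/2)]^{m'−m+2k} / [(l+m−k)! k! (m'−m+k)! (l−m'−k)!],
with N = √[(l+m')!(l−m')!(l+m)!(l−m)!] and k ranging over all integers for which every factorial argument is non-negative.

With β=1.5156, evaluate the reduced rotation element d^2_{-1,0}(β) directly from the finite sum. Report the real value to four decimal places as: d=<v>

d^2_{-1,0}(β=1.5156) via Wigner's sum:
With c≡cos(β/2)=0.726350 and s≡sin(β/2)=0.687325, N=[1·6·2·2]^{1/2}=4.898979
The bounds max(0,m−m')=1 and min(l+m,l−m')=2 give 2 terms
  k=1: (−1)^0·4.8990/(2)·0.7263^3·0.6873^1 = +0.645172
  k=2: (−1)^1·4.8990/(2)·0.7263^1·0.6873^3 = -0.577708
d^2_{-1,0}(1.5156) = +0.645172 -0.577708 = +0.067464

d=0.0675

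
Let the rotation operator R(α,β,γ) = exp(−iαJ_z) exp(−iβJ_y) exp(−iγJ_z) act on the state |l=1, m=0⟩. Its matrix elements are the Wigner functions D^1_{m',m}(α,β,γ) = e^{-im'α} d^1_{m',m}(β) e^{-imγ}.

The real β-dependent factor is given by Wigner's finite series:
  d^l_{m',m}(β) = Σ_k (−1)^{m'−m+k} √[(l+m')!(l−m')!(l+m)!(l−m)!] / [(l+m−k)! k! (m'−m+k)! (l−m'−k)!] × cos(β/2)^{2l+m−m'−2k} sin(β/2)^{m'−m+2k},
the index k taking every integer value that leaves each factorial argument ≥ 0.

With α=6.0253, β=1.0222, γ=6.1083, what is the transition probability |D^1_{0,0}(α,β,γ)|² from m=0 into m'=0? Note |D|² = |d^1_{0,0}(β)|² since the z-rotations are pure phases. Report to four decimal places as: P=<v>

P=0.2720

Split into d^1_{0,0}(β=1.0222) × two z-phases.
c=cos(1.0222/2)=0.872207, s=sin(1.0222/2)=0.489137; N=√[1·1·1·1]=1.000000
k: max(0,(0)−(0))=0 … min(1+(0),1−(0))=1
  k=0: (−1)^0·1.0000/(1)·0.8722^2·0.4891^0 = +0.760745
  k=1: (−1)^1·1.0000/(1)·0.8722^0·0.4891^2 = -0.239255
d^1_{0,0}(1.0222) = +0.760745 -0.239255 = +0.521490
|D^1_{0,0}|² = |d^1_{0,0}(β)|² = (+0.521490)² = 0.271952 (the z-rotation phases have unit modulus)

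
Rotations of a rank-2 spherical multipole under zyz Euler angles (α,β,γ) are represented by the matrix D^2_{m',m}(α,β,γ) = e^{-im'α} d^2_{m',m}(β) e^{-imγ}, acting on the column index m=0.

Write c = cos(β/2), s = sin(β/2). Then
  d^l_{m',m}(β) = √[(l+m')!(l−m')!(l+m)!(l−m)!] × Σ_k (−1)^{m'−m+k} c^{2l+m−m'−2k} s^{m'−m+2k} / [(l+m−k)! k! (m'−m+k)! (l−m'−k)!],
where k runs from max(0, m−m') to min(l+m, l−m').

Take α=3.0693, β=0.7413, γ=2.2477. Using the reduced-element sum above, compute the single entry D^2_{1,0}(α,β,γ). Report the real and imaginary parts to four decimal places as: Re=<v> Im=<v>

D^2_{1,0}(3.0693,0.7413,2.2477) = e^{-i·1·3.0693}·d^2_{1,0}(0.7413)·e^{-i·0·2.2477}. Compute d first:
Half-angle: c=0.932092, s=0.362221. N=√(6·1·2·2)=4.898979
k: max(0,(0)−(1))=0 … min(2+(0),2−(1))=1
  k=0: (−1)^1·4.8990/(2)·0.9321^3·0.3622^1 = -0.718499
  k=1: (−1)^2·4.8990/(2)·0.9321^1·0.3622^3 = +0.108507
d^2_{1,0}(0.7413) = -0.718499 +0.108507 = -0.609992
Attach z-rotation phases: D = e^{-i(1)(3.0693)}·(-0.609992)·e^{-i(0)(2.2477)} = +0.608399+0.044060i

Re=0.6084 Im=0.0441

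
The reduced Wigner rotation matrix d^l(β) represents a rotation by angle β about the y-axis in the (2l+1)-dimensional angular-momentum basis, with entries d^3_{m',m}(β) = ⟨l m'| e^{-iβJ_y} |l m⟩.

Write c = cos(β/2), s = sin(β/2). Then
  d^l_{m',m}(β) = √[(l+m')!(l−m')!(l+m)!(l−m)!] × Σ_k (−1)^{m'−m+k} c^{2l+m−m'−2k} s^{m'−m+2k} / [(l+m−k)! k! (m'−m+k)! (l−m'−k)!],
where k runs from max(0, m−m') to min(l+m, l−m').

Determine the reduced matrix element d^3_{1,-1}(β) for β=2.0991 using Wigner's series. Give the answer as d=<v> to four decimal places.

d=-0.4191

d^3_{1,-1}(β=2.0991) via Wigner's sum:
Half-angle: c=0.497961, s=0.867199. N=√(24·2·2·24)=48.000000
The bounds max(0,m−m')=0 and min(l+m,l−m')=2 give 3 terms
  k=0: (−1)^2·48.0000/(8)·0.4980^4·0.8672^2 = +0.277442
  k=1: (−1)^3·48.0000/(6)·0.4980^2·0.8672^4 = -1.121907
  k=2: (−1)^4·48.0000/(48)·0.4980^0·0.8672^6 = +0.425318
d^3_{1,-1}(2.0991) = +0.277442 -1.121907 +0.425318 = -0.419148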